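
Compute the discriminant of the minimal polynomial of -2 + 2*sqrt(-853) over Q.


The element -2 + 2*sqrt(-853) has minimal polynomial:
x^2 + 4*x + 3416
Discriminant = (4)^2 - 4*(3416)
= 16 - 13664
= -13648

-13648


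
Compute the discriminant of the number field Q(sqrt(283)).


For K = Q(sqrt(d)) with d squarefree: disc(K) = d if d = 1 mod 4, and disc(K) = 4d if d = 2 or 3 mod 4.
Here d = 283, and d mod 4 = 3.
d = 3 mod 4, not 1 (O_K = Z[sqrt(d)]), so disc(K) = 4d = 4 * (283) = 1132

1132


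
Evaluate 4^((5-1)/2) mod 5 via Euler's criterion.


p = 5 is prime and the exponent is (p-1)/2 = 2, so by Euler's criterion 4^2 = (4/5) = +1 or -1 mod 5.
Compute by square-and-multiply:
  2 = 2 (binary 10)
  Repeated squaring mod 5: 4^1 = 4, 4^2 = 1
  4^2 = 1 mod 5
Result 1: 4 is a quadratic residue mod 5.
4^2 mod 5 = 1

1


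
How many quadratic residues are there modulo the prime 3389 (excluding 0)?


For prime p, the number of non-zero quadratic residues is (p-1)/2.
= (3389-1)/2
= 1694

1694


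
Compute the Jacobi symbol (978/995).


Compute (978/995) via quadratic reciprocity:
  pull out 2: (2/995) = -1  (since 995 mod 8 = 3)
  reciprocity: (489/995) -> +(995/489)
  reduce: (17/489)
  reciprocity: (17/489) -> +(489/17)
  reduce: (13/17)
  reciprocity: (13/17) -> +(17/13)
  reduce: (4/13)
  pull out 2: (2/13) = -1  (since 13 mod 8 = 5)
  pull out 2: (2/13) = -1  (since 13 mod 8 = 5)
  (1/13) = 1
Product of signs = -1

-1


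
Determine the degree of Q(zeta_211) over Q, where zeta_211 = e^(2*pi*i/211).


The degree equals Euler's totient phi(211).
211 = 211
phi(211) = 210

210


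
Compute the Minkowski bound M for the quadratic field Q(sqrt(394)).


d = 394, d mod 4 = 2, so disc(K) = 4d = 1576; |disc(K)| = 1576
Real quadratic field, so n = 2, s = r2 = 0, r1 = 2
M = (n!/n^n) * (4/pi)^s * sqrt(|disc(K)|) = (2!/2^2) * (4/pi)^0 * sqrt(1576)
= 0.5 * 1.000000 * 39.698866
= 19.8494

19.8494


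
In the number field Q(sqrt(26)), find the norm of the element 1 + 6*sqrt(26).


N(a + b*sqrt(d)) = a^2 - d*b^2
= (1)^2 - (26)*(6)^2
= 1 - 936
= -935

-935


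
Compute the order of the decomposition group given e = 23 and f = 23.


|D_P| = e * f
= 23 * 23
= 529

529


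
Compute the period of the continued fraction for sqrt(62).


Run the CF algorithm for sqrt(62).
a_0 = floor(sqrt(62)) = 7; set m_0=0, q_0=1.
Recurrence: m' = q*a - m,  q' = (d - m'^2)/q,  a' = floor((a_0 + m')/q').
  step 1: m=7, q=13, a=1
  step 2: m=6, q=2, a=6
  step 3: m=6, q=13, a=1
  step 4: m=7, q=1, a=14
a_4 = 2*a_0 = 14, so the period closes here.
sqrt(62) = [7; 1, 6, 1, 14]
Period length = 4

4


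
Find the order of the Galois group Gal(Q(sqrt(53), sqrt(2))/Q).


The 2 square roots of distinct primes are multiplicatively independent over Q,
so [K:Q] = 2^2 and Gal(K/Q) is isomorphic to (Z/2Z)^2.
|Gal| = 2^2 = 4

4


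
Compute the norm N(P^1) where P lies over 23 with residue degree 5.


N(P^a) = p^(a*f)
= 23^(1*5)
= 23^5
= 6436343

6436343


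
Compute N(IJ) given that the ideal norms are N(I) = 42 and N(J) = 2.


N(IJ) = N(I) * N(J)
= 42 * 2
= 84

84


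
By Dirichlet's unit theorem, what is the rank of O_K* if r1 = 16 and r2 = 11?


By Dirichlet's unit theorem:
rank = r1 + r2 - 1
= 16 + 11 - 1
= 26

26


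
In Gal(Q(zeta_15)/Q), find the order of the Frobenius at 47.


The Frobenius at p in Gal(Q(zeta_n)/Q) = (Z/nZ)* is the class of p, so its order is ord_15(47), the smallest k >= 1 with 47^k = 1 mod 15.
n = 15 = 3 * 5, phi(15) = 8; the order divides phi(n).
Divisors of 8: 1, 2, 4, 8
Repeated squaring mod 15: 47^1 = 2, 47^2 = 4, 47^4 = 1, 47^8 = 1
Test divisors in increasing order:
  k=1: 47^1 = 2 mod 15
  k=2: 47^2 = 4 mod 15
  k=4: 47^4 = 1 mod 15  <- first divisor giving 1
Order = 4

4


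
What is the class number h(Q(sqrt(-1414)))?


K = Q(sqrt(-1414)). d mod 4 = 2, so D = disc(K) = 4d = -5656
h(K) equals the number of primitive reduced positive-definite forms (a, b, c) = a*x^2 + b*x*y + c*y^2 with b^2 - 4ac = D,
where reduced means |b| <= a <= c, with b >= 0 whenever |b| = a or a = c, and primitive means gcd(a, b, c) = 1.
Reduced forces 3a^2 <= |D| = 5656, so 1 <= a <= 43; b must have the parity of D, and c = (b^2 - D)/(4a) must be an integer >= a.
Enumerate a = 1..43, b in [-a, a]:
  a=1: (1, 0, 1414)  [1]
  a=2: (2, 0, 707)  [1]
  a=3..4: none
  a=5: (5, -2, 283), (5, 2, 283)  [2]
  a=6: none
  a=7: (7, 0, 202)  [1]
  a=8..9: none
  a=10: (10, -8, 143), (10, 8, 143)  [2]
  a=11: (11, -8, 130), (11, 8, 130)  [2]
  a=12: none
  a=13: (13, -8, 110), (13, 8, 110)  [2]
  a=14: (14, 0, 101)  [1]
  a=15..18: none
  a=19: (19, -14, 77), (19, 14, 77)  [2]
  a=20..21: none
  a=22: (22, -8, 65), (22, 8, 65)  [2]
  a=23: (23, -18, 65), (23, 18, 65)  [2]
  a=24: none
  a=25: (25, -12, 58), (25, 12, 58)  [2]
  a=26: (26, -8, 55), (26, 8, 55)  [2]
  a=27..28: none
  a=29: (29, -12, 50), (29, 12, 50)  [2]
  a=30..34: none
  a=35: (35, -28, 46), (35, 28, 46)  [2]
  a=36..37: none
  a=38: (38, -24, 41), (38, 24, 41)  [2]
  a=39..43: none
Total reduced forms: 1 + 1 + 2 + 1 + 2 + 2 + 2 + 1 + 2 + 2 + 2 + 2 + 2 + 2 + 2 + 2 = 28
h = 28

28


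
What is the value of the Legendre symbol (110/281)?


p = 281 is prime, so compute (110/281) with the reciprocity algorithm (Jacobi-symbol steps: pull out 2s via (2/n), flip via reciprocity, reduce):
  pull out 2: (2/281) = +1  (since 281 mod 8 = 1)
  reciprocity: (55/281) -> +(281/55)
  reduce: (6/55)
  pull out 2: (2/55) = +1  (since 55 mod 8 = 7)
  reciprocity: (3/55) -> -(55/3)
  reduce: (1/3)
  (1/3) = 1
Product of signs = -1
(110/281) = -1

-1


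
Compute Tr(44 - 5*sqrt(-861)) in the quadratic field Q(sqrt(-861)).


Tr(a + b*sqrt(d)) = (a + b*sqrt(d)) + (a - b*sqrt(d)) = 2a
= 2 * (44)
= 88

88


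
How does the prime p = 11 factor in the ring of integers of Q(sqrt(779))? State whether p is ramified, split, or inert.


K = Q(sqrt(779)). Since d mod 4 = 3, disc(K) = 3116.
Check p | disc: 3116 mod 11 = 3.
p does not divide disc. Compute Legendre symbol (d/p):
9^((11-1)/2) mod 11 = 1
(d/p) = 1, so p splits: (p) = P*P' with e=1, f=1, g=2.
Therefore p is split.

split


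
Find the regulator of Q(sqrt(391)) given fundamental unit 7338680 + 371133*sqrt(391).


epsilon = 7338680 + 371133*sqrt(391)
= 1.4677e+07
R = ln(1.4677e+07)
= 16.5018

16.5018


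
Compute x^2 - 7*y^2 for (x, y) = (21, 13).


x^2 - d*y^2
= 21^2 - 7*13^2
= 441 - 1183
= -742

-742


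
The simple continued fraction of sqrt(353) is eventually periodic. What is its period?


Run the CF algorithm for sqrt(353).
a_0 = floor(sqrt(353)) = 18; set m_0=0, q_0=1.
Recurrence: m' = q*a - m,  q' = (d - m'^2)/q,  a' = floor((a_0 + m')/q').
  step 1: m=18, q=29, a=1
  step 2: m=11, q=8, a=3
  step 3: m=13, q=23, a=1
  step 4: m=10, q=11, a=2
  step 5: m=12, q=19, a=1
  step 6: m=7, q=16, a=1
  step 7: m=9, q=17, a=1
  step 8: m=8, q=17, a=1
  step 9: m=9, q=16, a=1
  step 10: m=7, q=19, a=1
  step 11: m=12, q=11, a=2
  step 12: m=10, q=23, a=1
  step 13: m=13, q=8, a=3
  step 14: m=11, q=29, a=1
  step 15: m=18, q=1, a=36
a_15 = 2*a_0 = 36, so the period closes here.
sqrt(353) = [18; 1, 3, 1, 2, 1, 1, 1, 1, 1, 1, 2, 1, 3, 1, 36]
Period length = 15

15


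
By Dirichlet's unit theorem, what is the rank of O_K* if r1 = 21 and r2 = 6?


By Dirichlet's unit theorem:
rank = r1 + r2 - 1
= 21 + 6 - 1
= 26

26


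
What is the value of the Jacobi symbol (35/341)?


Compute (35/341) via quadratic reciprocity:
  reciprocity: (35/341) -> +(341/35)
  reduce: (26/35)
  pull out 2: (2/35) = -1  (since 35 mod 8 = 3)
  reciprocity: (13/35) -> +(35/13)
  reduce: (9/13)
  reciprocity: (9/13) -> +(13/9)
  reduce: (4/9)
  pull out 2: (2/9) = +1  (since 9 mod 8 = 1)
  pull out 2: (2/9) = +1  (since 9 mod 8 = 1)
  (1/9) = 1
Product of signs = -1

-1


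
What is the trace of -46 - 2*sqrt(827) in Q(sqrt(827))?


Tr(a + b*sqrt(d)) = (a + b*sqrt(d)) + (a - b*sqrt(d)) = 2a
= 2 * (-46)
= -92

-92


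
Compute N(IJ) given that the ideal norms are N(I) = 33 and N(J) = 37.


N(IJ) = N(I) * N(J)
= 33 * 37
= 1221

1221


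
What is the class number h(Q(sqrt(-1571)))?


K = Q(sqrt(-1571)). d mod 4 = 1, so D = disc(K) = d = -1571
h(K) equals the number of primitive reduced positive-definite forms (a, b, c) = a*x^2 + b*x*y + c*y^2 with b^2 - 4ac = D,
where reduced means |b| <= a <= c, with b >= 0 whenever |b| = a or a = c, and primitive means gcd(a, b, c) = 1.
Reduced forces 3a^2 <= |D| = 1571, so 1 <= a <= 22; b must have the parity of D, and c = (b^2 - D)/(4a) must be an integer >= a.
Enumerate a = 1..22, b in [-a, a]:
  a=1: (1, 1, 393)  [1]
  a=2: none
  a=3: (3, -1, 131), (3, 1, 131)  [2]
  a=4: none
  a=5: (5, -3, 79), (5, 3, 79)  [2]
  a=6: none
  a=7: (7, -5, 57), (7, 5, 57)  [2]
  a=8: none
  a=9: (9, -7, 45), (9, 7, 45)  [2]
  a=10..14: none
  a=15: (15, -13, 29), (15, -7, 27), (15, 7, 27), (15, 13, 29)  [4]
  a=16..18: none
  a=19: (19, -5, 21), (19, 5, 21)  [2]
  a=20: none
  a=21: (21, -19, 23), (21, 19, 23)  [2]
  a=22: none
Total reduced forms: 1 + 2 + 2 + 2 + 2 + 4 + 2 + 2 = 17
h = 17

17


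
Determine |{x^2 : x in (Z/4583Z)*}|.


For prime p, the number of non-zero quadratic residues is (p-1)/2.
= (4583-1)/2
= 2291

2291


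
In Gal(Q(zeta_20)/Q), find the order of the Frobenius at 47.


The Frobenius at p in Gal(Q(zeta_n)/Q) = (Z/nZ)* is the class of p, so its order is ord_20(47), the smallest k >= 1 with 47^k = 1 mod 20.
n = 20 = 2^2 * 5, phi(20) = 8; the order divides phi(n).
Divisors of 8: 1, 2, 4, 8
Repeated squaring mod 20: 47^1 = 7, 47^2 = 9, 47^4 = 1, 47^8 = 1
Test divisors in increasing order:
  k=1: 47^1 = 7 mod 20
  k=2: 47^2 = 9 mod 20
  k=4: 47^4 = 1 mod 20  <- first divisor giving 1
Order = 4

4


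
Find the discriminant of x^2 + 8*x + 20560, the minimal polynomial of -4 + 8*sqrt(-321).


The element -4 + 8*sqrt(-321) has minimal polynomial:
x^2 + 8*x + 20560
Discriminant = (8)^2 - 4*(20560)
= 64 - 82240
= -82176

-82176


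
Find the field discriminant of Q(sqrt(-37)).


For K = Q(sqrt(d)) with d squarefree: disc(K) = d if d = 1 mod 4, and disc(K) = 4d if d = 2 or 3 mod 4.
Here d = -37, and d mod 4 = 3.
d = 3 mod 4, not 1 (O_K = Z[sqrt(d)]), so disc(K) = 4d = 4 * (-37) = -148

-148


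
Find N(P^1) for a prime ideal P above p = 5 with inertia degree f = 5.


N(P^a) = p^(a*f)
= 5^(1*5)
= 5^5
= 3125

3125


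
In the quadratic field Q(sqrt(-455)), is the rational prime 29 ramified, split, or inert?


K = Q(sqrt(-455)). Since d mod 4 = 1, disc(K) = -455.
Check p | disc: -455 mod 29 = 9.
p does not divide disc. Compute Legendre symbol (d/p):
9^((29-1)/2) mod 29 = 1
(d/p) = 1, so p splits: (p) = P*P' with e=1, f=1, g=2.
Therefore p is split.

split


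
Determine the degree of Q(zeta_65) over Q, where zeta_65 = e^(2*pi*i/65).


The degree equals Euler's totient phi(65).
65 = 5 * 13
phi(65) = 48

48


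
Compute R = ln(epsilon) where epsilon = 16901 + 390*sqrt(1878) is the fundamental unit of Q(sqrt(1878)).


epsilon = 16901 + 390*sqrt(1878)
= 33802.0000
R = ln(33802.0000)
= 10.4283

10.4283


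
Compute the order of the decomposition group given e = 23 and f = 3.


|D_P| = e * f
= 23 * 3
= 69

69


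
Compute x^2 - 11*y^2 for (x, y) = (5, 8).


x^2 - d*y^2
= 5^2 - 11*8^2
= 25 - 704
= -679

-679


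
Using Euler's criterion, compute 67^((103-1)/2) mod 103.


p = 103 is prime and the exponent is (p-1)/2 = 51, so by Euler's criterion 67^51 = (67/103) = +1 or -1 mod 103.
Compute by square-and-multiply:
  51 = 32 + 16 + 2 + 1 (binary 110011)
  Repeated squaring mod 103: 67^1 = 67, 67^2 = 60, 67^4 = 98, 67^8 = 25, 67^16 = 7, 67^32 = 49
  67^51 = 67^32 * 67^16 * 67^2 * 67^1 = 49 * 7 * 60 * 67 mod 103
    49 * 7 = 343 = 34 mod 103
    34 * 60 = 2040 = 83 mod 103
    83 * 67 = 5561 = 102 mod 103
  67^51 = 102 mod 103
Result 102 = p - 1 = -1 mod 103: 67 is a quadratic non-residue mod 103. As a residue in [0, p-1] the value is 102.
67^51 mod 103 = 102

102


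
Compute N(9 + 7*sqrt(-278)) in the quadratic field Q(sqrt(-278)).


N(a + b*sqrt(d)) = a^2 - d*b^2
= (9)^2 - (-278)*(7)^2
= 81 + 13622
= 13703

13703


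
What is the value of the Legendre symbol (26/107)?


p = 107 is prime, so compute (26/107) with the reciprocity algorithm (Jacobi-symbol steps: pull out 2s via (2/n), flip via reciprocity, reduce):
  pull out 2: (2/107) = -1  (since 107 mod 8 = 3)
  reciprocity: (13/107) -> +(107/13)
  reduce: (3/13)
  reciprocity: (3/13) -> +(13/3)
  reduce: (1/3)
  (1/3) = 1
Product of signs = -1
(26/107) = -1

-1


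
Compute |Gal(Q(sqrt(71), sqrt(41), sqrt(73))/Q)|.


The 3 square roots of distinct primes are multiplicatively independent over Q,
so [K:Q] = 2^3 and Gal(K/Q) is isomorphic to (Z/2Z)^3.
|Gal| = 2^3 = 8

8


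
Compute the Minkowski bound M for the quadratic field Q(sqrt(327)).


d = 327, d mod 4 = 3, so disc(K) = 4d = 1308; |disc(K)| = 1308
Real quadratic field, so n = 2, s = r2 = 0, r1 = 2
M = (n!/n^n) * (4/pi)^s * sqrt(|disc(K)|) = (2!/2^2) * (4/pi)^0 * sqrt(1308)
= 0.5 * 1.000000 * 36.166283
= 18.0831

18.0831


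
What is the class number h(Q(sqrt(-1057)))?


K = Q(sqrt(-1057)). d mod 4 = 3, so D = disc(K) = 4d = -4228
h(K) equals the number of primitive reduced positive-definite forms (a, b, c) = a*x^2 + b*x*y + c*y^2 with b^2 - 4ac = D,
where reduced means |b| <= a <= c, with b >= 0 whenever |b| = a or a = c, and primitive means gcd(a, b, c) = 1.
Reduced forces 3a^2 <= |D| = 4228, so 1 <= a <= 37; b must have the parity of D, and c = (b^2 - D)/(4a) must be an integer >= a.
Enumerate a = 1..37, b in [-a, a]:
  a=1: (1, 0, 1057)  [1]
  a=2: (2, 2, 529)  [1]
  a=3..6: none
  a=7: (7, 0, 151)  [1]
  a=8..12: none
  a=13: (13, -6, 82), (13, 6, 82)  [2]
  a=14: (14, 14, 79)  [1]
  a=15..18: none
  a=19: (19, -16, 59), (19, 16, 59)  [2]
  a=20..22: none
  a=23: (23, -2, 46), (23, 2, 46)  [2]
  a=24..25: none
  a=26: (26, -6, 41), (26, 6, 41)  [2]
  a=27..28: none
  a=29: (29, -8, 37), (29, 8, 37)  [2]
  a=30: none
  a=31: (31, -22, 38), (31, 22, 38)  [2]
  a=32..37: none
Total reduced forms: 1 + 1 + 1 + 2 + 1 + 2 + 2 + 2 + 2 + 2 = 16
h = 16

16


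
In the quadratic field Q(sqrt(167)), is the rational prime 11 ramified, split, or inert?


K = Q(sqrt(167)). Since d mod 4 = 3, disc(K) = 668.
Check p | disc: 668 mod 11 = 8.
p does not divide disc. Compute Legendre symbol (d/p):
2^((11-1)/2) mod 11 = -1
(d/p) = -1, so p is inert: (p) stays prime with e=1, f=2, g=1.
Therefore p is inert.

inert


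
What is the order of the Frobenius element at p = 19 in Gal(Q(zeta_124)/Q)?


The Frobenius at p in Gal(Q(zeta_n)/Q) = (Z/nZ)* is the class of p, so its order is ord_124(19), the smallest k >= 1 with 19^k = 1 mod 124.
n = 124 = 2^2 * 31, phi(124) = 60; the order divides phi(n).
Divisors of 60: 1, 2, 3, 4, 5, 6, 10, 12, 15, 20, 30, 60
Repeated squaring mod 124: 19^1 = 19, 19^2 = 113, 19^4 = 121, 19^8 = 9, 19^16 = 81, 19^32 = 113
Test divisors in increasing order:
  k=1: 19^1 = 19 mod 124
  k=2: 19^2 = 113 mod 124
  k=3: 19^3 = 113 * 19 = 39 mod 124
  k=4: 19^4 = 121 mod 124
  k=5: 19^5 = 121 * 19 = 67 mod 124
  k=6: 19^6 = 121 * 113 = 33 mod 124
  k=10: 19^10 = 9 * 113 = 25 mod 124
  k=12: 19^12 = 9 * 121 = 97 mod 124
  k=15: 19^15 = 9 * 121 * 113 * 19 = 63 mod 124
  k=20: 19^20 = 81 * 121 = 5 mod 124
  k=30: 19^30 = 81 * 9 * 121 * 113 = 1 mod 124  <- first divisor giving 1
Order = 30

30


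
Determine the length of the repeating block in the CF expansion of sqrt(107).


Run the CF algorithm for sqrt(107).
a_0 = floor(sqrt(107)) = 10; set m_0=0, q_0=1.
Recurrence: m' = q*a - m,  q' = (d - m'^2)/q,  a' = floor((a_0 + m')/q').
  step 1: m=10, q=7, a=2
  step 2: m=4, q=13, a=1
  step 3: m=9, q=2, a=9
  step 4: m=9, q=13, a=1
  step 5: m=4, q=7, a=2
  step 6: m=10, q=1, a=20
a_6 = 2*a_0 = 20, so the period closes here.
sqrt(107) = [10; 2, 1, 9, 1, 2, 20]
Period length = 6

6


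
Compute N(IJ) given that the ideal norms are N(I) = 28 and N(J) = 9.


N(IJ) = N(I) * N(J)
= 28 * 9
= 252

252


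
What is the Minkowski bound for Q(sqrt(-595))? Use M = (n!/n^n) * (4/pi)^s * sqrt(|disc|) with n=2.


d = -595, d mod 4 = 1, so disc(K) = d = -595; |disc(K)| = 595
Imaginary quadratic field, so n = 2, s = r2 = 1, r1 = 0
M = (n!/n^n) * (4/pi)^s * sqrt(|disc(K)|) = (2!/2^2) * (4/pi)^1 * sqrt(595)
= 0.5 * 1.273240 * 24.392622
= 15.5288

15.5288


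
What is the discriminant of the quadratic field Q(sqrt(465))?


For K = Q(sqrt(d)) with d squarefree: disc(K) = d if d = 1 mod 4, and disc(K) = 4d if d = 2 or 3 mod 4.
Here d = 465, and d mod 4 = 1.
d = 1 mod 4 (O_K = Z[(1+sqrt(d))/2]), so disc(K) = d = 465

465


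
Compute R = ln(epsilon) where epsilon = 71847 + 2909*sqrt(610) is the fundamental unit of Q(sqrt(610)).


epsilon = 71847 + 2909*sqrt(610)
= 143694.0000
R = ln(143694.0000)
= 11.8754

11.8754


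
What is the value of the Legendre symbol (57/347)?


p = 347 is prime, so compute (57/347) with the reciprocity algorithm (Jacobi-symbol steps: pull out 2s via (2/n), flip via reciprocity, reduce):
  reciprocity: (57/347) -> +(347/57)
  reduce: (5/57)
  reciprocity: (5/57) -> +(57/5)
  reduce: (2/5)
  pull out 2: (2/5) = -1  (since 5 mod 8 = 5)
  (1/5) = 1
Product of signs = -1
(57/347) = -1

-1


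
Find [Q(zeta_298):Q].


The degree equals Euler's totient phi(298).
298 = 2 * 149
phi(298) = 148

148


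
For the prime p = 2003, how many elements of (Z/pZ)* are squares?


For prime p, the number of non-zero quadratic residues is (p-1)/2.
= (2003-1)/2
= 1001

1001


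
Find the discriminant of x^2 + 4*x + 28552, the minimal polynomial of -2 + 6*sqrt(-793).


The element -2 + 6*sqrt(-793) has minimal polynomial:
x^2 + 4*x + 28552
Discriminant = (4)^2 - 4*(28552)
= 16 - 114208
= -114192

-114192


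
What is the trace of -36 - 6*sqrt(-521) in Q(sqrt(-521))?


Tr(a + b*sqrt(d)) = (a + b*sqrt(d)) + (a - b*sqrt(d)) = 2a
= 2 * (-36)
= -72

-72


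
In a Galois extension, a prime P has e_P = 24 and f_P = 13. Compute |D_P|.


|D_P| = e * f
= 24 * 13
= 312

312


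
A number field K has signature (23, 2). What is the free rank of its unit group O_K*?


By Dirichlet's unit theorem:
rank = r1 + r2 - 1
= 23 + 2 - 1
= 24

24


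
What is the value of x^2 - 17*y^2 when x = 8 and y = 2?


x^2 - d*y^2
= 8^2 - 17*2^2
= 64 - 68
= -4

-4


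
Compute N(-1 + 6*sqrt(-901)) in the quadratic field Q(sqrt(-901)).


N(a + b*sqrt(d)) = a^2 - d*b^2
= (-1)^2 - (-901)*(6)^2
= 1 + 32436
= 32437

32437


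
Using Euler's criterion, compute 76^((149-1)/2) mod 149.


p = 149 is prime and the exponent is (p-1)/2 = 74, so by Euler's criterion 76^74 = (76/149) = +1 or -1 mod 149.
Compute by square-and-multiply:
  74 = 64 + 8 + 2 (binary 1001010)
  Repeated squaring mod 149: 76^1 = 76, 76^2 = 114, 76^4 = 33, 76^8 = 46, 76^16 = 30, 76^32 = 6, 76^64 = 36
  76^74 = 76^64 * 76^8 * 76^2 = 36 * 46 * 114 mod 149
    36 * 46 = 1656 = 17 mod 149
    17 * 114 = 1938 = 1 mod 149
  76^74 = 1 mod 149
Result 1: 76 is a quadratic residue mod 149.
76^74 mod 149 = 1

1


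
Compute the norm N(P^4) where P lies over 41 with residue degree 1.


N(P^a) = p^(a*f)
= 41^(4*1)
= 41^4
= 2825761

2825761


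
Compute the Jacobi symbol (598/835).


Compute (598/835) via quadratic reciprocity:
  pull out 2: (2/835) = -1  (since 835 mod 8 = 3)
  reciprocity: (299/835) -> -(835/299)
  reduce: (237/299)
  reciprocity: (237/299) -> +(299/237)
  reduce: (62/237)
  pull out 2: (2/237) = -1  (since 237 mod 8 = 5)
  reciprocity: (31/237) -> +(237/31)
  reduce: (20/31)
  pull out 2: (2/31) = +1  (since 31 mod 8 = 7)
  pull out 2: (2/31) = +1  (since 31 mod 8 = 7)
  reciprocity: (5/31) -> +(31/5)
  reduce: (1/5)
  (1/5) = 1
Product of signs = -1

-1


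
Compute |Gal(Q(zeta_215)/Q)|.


|Gal(Q(zeta_215)/Q)| = phi(215)
= 168

168


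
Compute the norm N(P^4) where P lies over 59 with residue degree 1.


N(P^a) = p^(a*f)
= 59^(4*1)
= 59^4
= 12117361

12117361


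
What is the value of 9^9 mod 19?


p = 19 is prime and the exponent is (p-1)/2 = 9, so by Euler's criterion 9^9 = (9/19) = +1 or -1 mod 19.
Compute by square-and-multiply:
  9 = 8 + 1 (binary 1001)
  Repeated squaring mod 19: 9^1 = 9, 9^2 = 5, 9^4 = 6, 9^8 = 17
  9^9 = 9^8 * 9^1 = 17 * 9 mod 19
    17 * 9 = 153 = 1 mod 19
  9^9 = 1 mod 19
Result 1: 9 is a quadratic residue mod 19.
9^9 mod 19 = 1

1


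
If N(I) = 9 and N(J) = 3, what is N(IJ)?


N(IJ) = N(I) * N(J)
= 9 * 3
= 27

27


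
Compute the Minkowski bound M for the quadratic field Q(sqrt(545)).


d = 545, d mod 4 = 1, so disc(K) = d = 545; |disc(K)| = 545
Real quadratic field, so n = 2, s = r2 = 0, r1 = 2
M = (n!/n^n) * (4/pi)^s * sqrt(|disc(K)|) = (2!/2^2) * (4/pi)^0 * sqrt(545)
= 0.5 * 1.000000 * 23.345235
= 11.6726

11.6726


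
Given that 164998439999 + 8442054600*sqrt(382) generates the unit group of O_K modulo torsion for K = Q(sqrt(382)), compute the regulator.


epsilon = 164998439999 + 8442054600*sqrt(382)
= 3.3000e+11
R = ln(3.3000e+11)
= 26.5223

26.5223


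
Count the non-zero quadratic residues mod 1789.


For prime p, the number of non-zero quadratic residues is (p-1)/2.
= (1789-1)/2
= 894

894


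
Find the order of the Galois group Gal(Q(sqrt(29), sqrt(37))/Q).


The 2 square roots of distinct primes are multiplicatively independent over Q,
so [K:Q] = 2^2 and Gal(K/Q) is isomorphic to (Z/2Z)^2.
|Gal| = 2^2 = 4

4


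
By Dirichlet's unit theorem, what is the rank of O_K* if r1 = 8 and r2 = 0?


By Dirichlet's unit theorem:
rank = r1 + r2 - 1
= 8 + 0 - 1
= 7

7


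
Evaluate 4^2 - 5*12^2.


x^2 - d*y^2
= 4^2 - 5*12^2
= 16 - 720
= -704

-704


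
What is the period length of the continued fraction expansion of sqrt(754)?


Run the CF algorithm for sqrt(754).
a_0 = floor(sqrt(754)) = 27; set m_0=0, q_0=1.
Recurrence: m' = q*a - m,  q' = (d - m'^2)/q,  a' = floor((a_0 + m')/q').
  step 1: m=27, q=25, a=2
  step 2: m=23, q=9, a=5
  step 3: m=22, q=30, a=1
  step 4: m=8, q=23, a=1
  step 5: m=15, q=23, a=1
  step 6: m=8, q=30, a=1
  step 7: m=22, q=9, a=5
  step 8: m=23, q=25, a=2
  step 9: m=27, q=1, a=54
a_9 = 2*a_0 = 54, so the period closes here.
sqrt(754) = [27; 2, 5, 1, 1, 1, 1, 5, 2, 54]
Period length = 9

9


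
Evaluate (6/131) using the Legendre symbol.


p = 131 is prime, so compute (6/131) with the reciprocity algorithm (Jacobi-symbol steps: pull out 2s via (2/n), flip via reciprocity, reduce):
  pull out 2: (2/131) = -1  (since 131 mod 8 = 3)
  reciprocity: (3/131) -> -(131/3)
  reduce: (2/3)
  pull out 2: (2/3) = -1  (since 3 mod 8 = 3)
  (1/3) = 1
Product of signs = -1
(6/131) = -1

-1


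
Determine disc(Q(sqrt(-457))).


For K = Q(sqrt(d)) with d squarefree: disc(K) = d if d = 1 mod 4, and disc(K) = 4d if d = 2 or 3 mod 4.
Here d = -457, and d mod 4 = 3.
d = 3 mod 4, not 1 (O_K = Z[sqrt(d)]), so disc(K) = 4d = 4 * (-457) = -1828

-1828


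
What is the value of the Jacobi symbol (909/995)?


Compute (909/995) via quadratic reciprocity:
  reciprocity: (909/995) -> +(995/909)
  reduce: (86/909)
  pull out 2: (2/909) = -1  (since 909 mod 8 = 5)
  reciprocity: (43/909) -> +(909/43)
  reduce: (6/43)
  pull out 2: (2/43) = -1  (since 43 mod 8 = 3)
  reciprocity: (3/43) -> -(43/3)
  reduce: (1/3)
  (1/3) = 1
Product of signs = -1

-1


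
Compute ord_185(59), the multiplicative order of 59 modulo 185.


We want ord_185(59), the smallest k >= 1 with 59^k = 1 mod 185.
n = 185 = 5 * 37, phi(185) = 144; the order divides phi(n).
Divisors of 144: 1, 2, 3, 4, 6, 8, 9, 12, 16, 18, 24, 36, 48, 72, 144
Repeated squaring mod 185: 59^1 = 59, 59^2 = 151, 59^4 = 46, 59^8 = 81, 59^16 = 86, 59^32 = 181, 59^64 = 16, 59^128 = 71
Test divisors in increasing order:
  k=1: 59^1 = 59 mod 185
  k=2: 59^2 = 151 mod 185
  k=3: 59^3 = 151 * 59 = 29 mod 185
  k=4: 59^4 = 46 mod 185
  k=6: 59^6 = 46 * 151 = 101 mod 185
  k=8: 59^8 = 81 mod 185
  k=9: 59^9 = 81 * 59 = 154 mod 185
  k=12: 59^12 = 81 * 46 = 26 mod 185
  k=16: 59^16 = 86 mod 185
  k=18: 59^18 = 86 * 151 = 36 mod 185
  k=24: 59^24 = 86 * 81 = 121 mod 185
  k=36: 59^36 = 181 * 46 = 1 mod 185  <- first divisor giving 1
Order = 36

36


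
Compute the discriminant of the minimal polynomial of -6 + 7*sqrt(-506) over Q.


The element -6 + 7*sqrt(-506) has minimal polynomial:
x^2 + 12*x + 24830
Discriminant = (12)^2 - 4*(24830)
= 144 - 99320
= -99176

-99176


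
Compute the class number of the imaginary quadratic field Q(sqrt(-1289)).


K = Q(sqrt(-1289)). d mod 4 = 3, so D = disc(K) = 4d = -5156
h(K) equals the number of primitive reduced positive-definite forms (a, b, c) = a*x^2 + b*x*y + c*y^2 with b^2 - 4ac = D,
where reduced means |b| <= a <= c, with b >= 0 whenever |b| = a or a = c, and primitive means gcd(a, b, c) = 1.
Reduced forces 3a^2 <= |D| = 5156, so 1 <= a <= 41; b must have the parity of D, and c = (b^2 - D)/(4a) must be an integer >= a.
Enumerate a = 1..41, b in [-a, a]:
  a=1: (1, 0, 1289)  [1]
  a=2: (2, 2, 645)  [1]
  a=3: (3, -2, 430), (3, 2, 430)  [2]
  a=4: none
  a=5: (5, -2, 258), (5, 2, 258)  [2]
  a=6: (6, -2, 215), (6, 2, 215)  [2]
  a=7..8: none
  a=9: (9, -8, 145), (9, 8, 145)  [2]
  a=10: (10, -2, 129), (10, 2, 129)  [2]
  a=11: (11, -6, 118), (11, 6, 118)  [2]
  a=12..14: none
  a=15: (15, -8, 87), (15, -2, 86), (15, 2, 86), (15, 8, 87)  [4]
  a=16..17: none
  a=18: (18, -10, 73), (18, 10, 73)  [2]
  a=19..21: none
  a=22: (22, -6, 59), (22, 6, 59)  [2]
  a=23..24: none
  a=25: (25, -12, 53), (25, 12, 53)  [2]
  a=26: none
  a=27: (27, -26, 54), (27, 26, 54)  [2]
  a=28: none
  a=29: (29, -8, 45), (29, 8, 45)  [2]
  a=30: (30, -22, 47), (30, -2, 43), (30, 2, 43), (30, 22, 47)  [4]
  a=31..32: none
  a=33: (33, -28, 45), (33, -16, 41), (33, 16, 41), (33, 28, 45)  [4]
  a=34..41: none
Total reduced forms: 1 + 1 + 2 + 2 + 2 + 2 + 2 + 2 + 4 + 2 + 2 + 2 + 2 + 2 + 4 + 4 = 36
h = 36

36


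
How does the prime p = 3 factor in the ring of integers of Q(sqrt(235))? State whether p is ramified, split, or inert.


K = Q(sqrt(235)). Since d mod 4 = 3, disc(K) = 940.
Check p | disc: 940 mod 3 = 1.
p does not divide disc. Compute Legendre symbol (d/p):
1^((3-1)/2) mod 3 = 1
(d/p) = 1, so p splits: (p) = P*P' with e=1, f=1, g=2.
Therefore p is split.

split


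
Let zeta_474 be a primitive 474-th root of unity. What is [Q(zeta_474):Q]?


The degree equals Euler's totient phi(474).
474 = 2 * 3 * 79
phi(474) = 156

156


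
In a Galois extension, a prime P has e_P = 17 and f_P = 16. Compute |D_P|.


|D_P| = e * f
= 17 * 16
= 272

272


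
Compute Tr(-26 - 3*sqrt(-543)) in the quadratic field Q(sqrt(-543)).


Tr(a + b*sqrt(d)) = (a + b*sqrt(d)) + (a - b*sqrt(d)) = 2a
= 2 * (-26)
= -52

-52


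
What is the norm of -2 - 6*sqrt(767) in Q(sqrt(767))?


N(a + b*sqrt(d)) = a^2 - d*b^2
= (-2)^2 - (767)*(-6)^2
= 4 - 27612
= -27608

-27608


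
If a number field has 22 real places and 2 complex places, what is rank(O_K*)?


By Dirichlet's unit theorem:
rank = r1 + r2 - 1
= 22 + 2 - 1
= 23

23


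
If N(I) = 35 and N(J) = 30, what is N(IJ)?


N(IJ) = N(I) * N(J)
= 35 * 30
= 1050

1050


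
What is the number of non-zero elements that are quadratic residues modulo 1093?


For prime p, the number of non-zero quadratic residues is (p-1)/2.
= (1093-1)/2
= 546

546


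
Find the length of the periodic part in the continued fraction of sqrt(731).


Run the CF algorithm for sqrt(731).
a_0 = floor(sqrt(731)) = 27; set m_0=0, q_0=1.
Recurrence: m' = q*a - m,  q' = (d - m'^2)/q,  a' = floor((a_0 + m')/q').
  step 1: m=27, q=2, a=27
  step 2: m=27, q=1, a=54
a_2 = 2*a_0 = 54, so the period closes here.
sqrt(731) = [27; 27, 54]
Period length = 2

2


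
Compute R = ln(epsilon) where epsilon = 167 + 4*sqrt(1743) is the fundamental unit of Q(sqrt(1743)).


epsilon = 167 + 4*sqrt(1743)
= 333.9970
R = ln(333.9970)
= 5.8111

5.8111


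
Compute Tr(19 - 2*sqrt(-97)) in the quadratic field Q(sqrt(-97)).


Tr(a + b*sqrt(d)) = (a + b*sqrt(d)) + (a - b*sqrt(d)) = 2a
= 2 * (19)
= 38

38


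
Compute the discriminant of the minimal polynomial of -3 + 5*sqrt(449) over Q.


The element -3 + 5*sqrt(449) has minimal polynomial:
x^2 + 6*x - 11216
Discriminant = (6)^2 - 4*(-11216)
= 36 + 44864
= 44900

44900


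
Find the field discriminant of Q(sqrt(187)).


For K = Q(sqrt(d)) with d squarefree: disc(K) = d if d = 1 mod 4, and disc(K) = 4d if d = 2 or 3 mod 4.
Here d = 187, and d mod 4 = 3.
d = 3 mod 4, not 1 (O_K = Z[sqrt(d)]), so disc(K) = 4d = 4 * (187) = 748

748


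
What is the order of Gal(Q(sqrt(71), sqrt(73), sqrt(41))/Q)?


The 3 square roots of distinct primes are multiplicatively independent over Q,
so [K:Q] = 2^3 and Gal(K/Q) is isomorphic to (Z/2Z)^3.
|Gal| = 2^3 = 8

8


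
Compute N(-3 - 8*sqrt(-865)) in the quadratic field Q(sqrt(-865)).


N(a + b*sqrt(d)) = a^2 - d*b^2
= (-3)^2 - (-865)*(-8)^2
= 9 + 55360
= 55369

55369


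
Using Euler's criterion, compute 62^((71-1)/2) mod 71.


p = 71 is prime and the exponent is (p-1)/2 = 35, so by Euler's criterion 62^35 = (62/71) = +1 or -1 mod 71.
Compute by square-and-multiply:
  35 = 32 + 2 + 1 (binary 100011)
  Repeated squaring mod 71: 62^1 = 62, 62^2 = 10, 62^4 = 29, 62^8 = 60, 62^16 = 50, 62^32 = 15
  62^35 = 62^32 * 62^2 * 62^1 = 15 * 10 * 62 mod 71
    15 * 10 = 150 = 8 mod 71
    8 * 62 = 496 = 70 mod 71
  62^35 = 70 mod 71
Result 70 = p - 1 = -1 mod 71: 62 is a quadratic non-residue mod 71. As a residue in [0, p-1] the value is 70.
62^35 mod 71 = 70

70


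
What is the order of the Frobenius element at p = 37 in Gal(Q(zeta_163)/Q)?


The Frobenius at p in Gal(Q(zeta_n)/Q) = (Z/nZ)* is the class of p, so its order is ord_163(37), the smallest k >= 1 with 37^k = 1 mod 163.
n = 163 = 163, phi(163) = 162; the order divides phi(n).
Divisors of 162: 1, 2, 3, 6, 9, 18, 27, 54, 81, 162
Repeated squaring mod 163: 37^1 = 37, 37^2 = 65, 37^4 = 150, 37^8 = 6, 37^16 = 36, 37^32 = 155, 37^64 = 64, 37^128 = 21
Test divisors in increasing order:
  k=1: 37^1 = 37 mod 163
  k=2: 37^2 = 65 mod 163
  k=3: 37^3 = 65 * 37 = 123 mod 163
  k=6: 37^6 = 150 * 65 = 133 mod 163
  k=9: 37^9 = 6 * 37 = 59 mod 163
  k=18: 37^18 = 36 * 65 = 58 mod 163
  k=27: 37^27 = 36 * 6 * 65 * 37 = 162 mod 163
  k=54: 37^54 = 155 * 36 * 150 * 65 = 1 mod 163  <- first divisor giving 1
Order = 54

54


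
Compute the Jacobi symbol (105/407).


Compute (105/407) via quadratic reciprocity:
  reciprocity: (105/407) -> +(407/105)
  reduce: (92/105)
  pull out 2: (2/105) = +1  (since 105 mod 8 = 1)
  pull out 2: (2/105) = +1  (since 105 mod 8 = 1)
  reciprocity: (23/105) -> +(105/23)
  reduce: (13/23)
  reciprocity: (13/23) -> +(23/13)
  reduce: (10/13)
  pull out 2: (2/13) = -1  (since 13 mod 8 = 5)
  reciprocity: (5/13) -> +(13/5)
  reduce: (3/5)
  reciprocity: (3/5) -> +(5/3)
  reduce: (2/3)
  pull out 2: (2/3) = -1  (since 3 mod 8 = 3)
  (1/3) = 1
Product of signs = 1

1


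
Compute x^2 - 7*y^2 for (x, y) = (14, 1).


x^2 - d*y^2
= 14^2 - 7*1^2
= 196 - 7
= 189

189


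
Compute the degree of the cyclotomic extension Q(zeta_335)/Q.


The degree equals Euler's totient phi(335).
335 = 5 * 67
phi(335) = 264

264


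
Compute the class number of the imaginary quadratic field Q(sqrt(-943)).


K = Q(sqrt(-943)). d mod 4 = 1, so D = disc(K) = d = -943
h(K) equals the number of primitive reduced positive-definite forms (a, b, c) = a*x^2 + b*x*y + c*y^2 with b^2 - 4ac = D,
where reduced means |b| <= a <= c, with b >= 0 whenever |b| = a or a = c, and primitive means gcd(a, b, c) = 1.
Reduced forces 3a^2 <= |D| = 943, so 1 <= a <= 17; b must have the parity of D, and c = (b^2 - D)/(4a) must be an integer >= a.
Enumerate a = 1..17, b in [-a, a]:
  a=1: (1, 1, 236)  [1]
  a=2: (2, -1, 118), (2, 1, 118)  [2]
  a=3: none
  a=4: (4, -1, 59), (4, 1, 59)  [2]
  a=5..6: none
  a=7: (7, -3, 34), (7, 3, 34)  [2]
  a=8: (8, -7, 31), (8, 7, 31)  [2]
  a=9..10: none
  a=11: (11, -5, 22), (11, 5, 22)  [2]
  a=12..13: none
  a=14: (14, -11, 19), (14, -3, 17), (14, 3, 17), (14, 11, 19)  [4]
  a=15: none
  a=16: (16, 9, 16)  [1]
  a=17: none
Total reduced forms: 1 + 2 + 2 + 2 + 2 + 2 + 4 + 1 = 16
h = 16

16


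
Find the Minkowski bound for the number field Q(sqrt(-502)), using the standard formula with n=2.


d = -502, d mod 4 = 2, so disc(K) = 4d = -2008; |disc(K)| = 2008
Imaginary quadratic field, so n = 2, s = r2 = 1, r1 = 0
M = (n!/n^n) * (4/pi)^s * sqrt(|disc(K)|) = (2!/2^2) * (4/pi)^1 * sqrt(2008)
= 0.5 * 1.273240 * 44.810713
= 28.5274

28.5274


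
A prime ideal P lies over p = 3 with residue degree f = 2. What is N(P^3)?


N(P^a) = p^(a*f)
= 3^(3*2)
= 3^6
= 729

729


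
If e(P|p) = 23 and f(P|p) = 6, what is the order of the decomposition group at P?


|D_P| = e * f
= 23 * 6
= 138

138


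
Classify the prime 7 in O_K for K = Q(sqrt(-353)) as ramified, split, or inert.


K = Q(sqrt(-353)). Since d mod 4 = 3, disc(K) = -1412.
Check p | disc: -1412 mod 7 = 2.
p does not divide disc. Compute Legendre symbol (d/p):
4^((7-1)/2) mod 7 = 1
(d/p) = 1, so p splits: (p) = P*P' with e=1, f=1, g=2.
Therefore p is split.

split


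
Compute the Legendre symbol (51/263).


p = 263 is prime, so compute (51/263) with the reciprocity algorithm (Jacobi-symbol steps: pull out 2s via (2/n), flip via reciprocity, reduce):
  reciprocity: (51/263) -> -(263/51)
  reduce: (8/51)
  pull out 2: (2/51) = -1  (since 51 mod 8 = 3)
  pull out 2: (2/51) = -1  (since 51 mod 8 = 3)
  pull out 2: (2/51) = -1  (since 51 mod 8 = 3)
  (1/51) = 1
Product of signs = 1
(51/263) = 1

1


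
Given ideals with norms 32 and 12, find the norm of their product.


N(IJ) = N(I) * N(J)
= 32 * 12
= 384

384


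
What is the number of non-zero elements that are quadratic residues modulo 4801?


For prime p, the number of non-zero quadratic residues is (p-1)/2.
= (4801-1)/2
= 2400

2400


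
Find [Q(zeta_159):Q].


The degree equals Euler's totient phi(159).
159 = 3 * 53
phi(159) = 104

104


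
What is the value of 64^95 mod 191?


p = 191 is prime and the exponent is (p-1)/2 = 95, so by Euler's criterion 64^95 = (64/191) = +1 or -1 mod 191.
Compute by square-and-multiply:
  95 = 64 + 16 + 8 + 4 + 2 + 1 (binary 1011111)
  Repeated squaring mod 191: 64^1 = 64, 64^2 = 85, 64^4 = 158, 64^8 = 134, 64^16 = 2, 64^32 = 4, 64^64 = 16
  64^95 = 64^64 * 64^16 * 64^8 * 64^4 * 64^2 * 64^1 = 16 * 2 * 134 * 158 * 85 * 64 mod 191
    16 * 2 = 32 = 32 mod 191
    32 * 134 = 4288 = 86 mod 191
    86 * 158 = 13588 = 27 mod 191
    27 * 85 = 2295 = 3 mod 191
    3 * 64 = 192 = 1 mod 191
  64^95 = 1 mod 191
Result 1: 64 is a quadratic residue mod 191.
64^95 mod 191 = 1

1


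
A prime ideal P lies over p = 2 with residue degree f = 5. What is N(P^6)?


N(P^a) = p^(a*f)
= 2^(6*5)
= 2^30
= 1073741824

1073741824


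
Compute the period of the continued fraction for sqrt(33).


Run the CF algorithm for sqrt(33).
a_0 = floor(sqrt(33)) = 5; set m_0=0, q_0=1.
Recurrence: m' = q*a - m,  q' = (d - m'^2)/q,  a' = floor((a_0 + m')/q').
  step 1: m=5, q=8, a=1
  step 2: m=3, q=3, a=2
  step 3: m=3, q=8, a=1
  step 4: m=5, q=1, a=10
a_4 = 2*a_0 = 10, so the period closes here.
sqrt(33) = [5; 1, 2, 1, 10]
Period length = 4

4


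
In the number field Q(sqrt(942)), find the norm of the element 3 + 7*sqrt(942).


N(a + b*sqrt(d)) = a^2 - d*b^2
= (3)^2 - (942)*(7)^2
= 9 - 46158
= -46149

-46149


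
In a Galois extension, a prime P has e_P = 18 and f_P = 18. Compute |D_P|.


|D_P| = e * f
= 18 * 18
= 324

324


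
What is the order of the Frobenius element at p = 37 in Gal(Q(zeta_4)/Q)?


The Frobenius at p in Gal(Q(zeta_n)/Q) = (Z/nZ)* is the class of p, so its order is ord_4(37), the smallest k >= 1 with 37^k = 1 mod 4.
n = 4 = 2^2, phi(4) = 2; the order divides phi(n).
Divisors of 2: 1, 2
Repeated squaring mod 4: 37^1 = 1, 37^2 = 1
Test divisors in increasing order:
  k=1: 37^1 = 1 mod 4  <- first divisor giving 1
Order = 1

1


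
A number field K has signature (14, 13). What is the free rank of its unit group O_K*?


By Dirichlet's unit theorem:
rank = r1 + r2 - 1
= 14 + 13 - 1
= 26

26


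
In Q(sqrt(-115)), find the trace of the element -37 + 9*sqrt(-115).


Tr(a + b*sqrt(d)) = (a + b*sqrt(d)) + (a - b*sqrt(d)) = 2a
= 2 * (-37)
= -74

-74


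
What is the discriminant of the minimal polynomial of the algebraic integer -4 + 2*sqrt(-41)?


The element -4 + 2*sqrt(-41) has minimal polynomial:
x^2 + 8*x + 180
Discriminant = (8)^2 - 4*(180)
= 64 - 720
= -656

-656


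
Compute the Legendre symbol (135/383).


p = 383 is prime, so compute (135/383) with the reciprocity algorithm (Jacobi-symbol steps: pull out 2s via (2/n), flip via reciprocity, reduce):
  reciprocity: (135/383) -> -(383/135)
  reduce: (113/135)
  reciprocity: (113/135) -> +(135/113)
  reduce: (22/113)
  pull out 2: (2/113) = +1  (since 113 mod 8 = 1)
  reciprocity: (11/113) -> +(113/11)
  reduce: (3/11)
  reciprocity: (3/11) -> -(11/3)
  reduce: (2/3)
  pull out 2: (2/3) = -1  (since 3 mod 8 = 3)
  (1/3) = 1
Product of signs = -1
(135/383) = -1

-1


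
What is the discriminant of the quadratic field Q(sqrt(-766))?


For K = Q(sqrt(d)) with d squarefree: disc(K) = d if d = 1 mod 4, and disc(K) = 4d if d = 2 or 3 mod 4.
Here d = -766, and d mod 4 = 2.
d = 2 mod 4, not 1 (O_K = Z[sqrt(d)]), so disc(K) = 4d = 4 * (-766) = -3064

-3064


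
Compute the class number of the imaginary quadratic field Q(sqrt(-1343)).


K = Q(sqrt(-1343)). d mod 4 = 1, so D = disc(K) = d = -1343
h(K) equals the number of primitive reduced positive-definite forms (a, b, c) = a*x^2 + b*x*y + c*y^2 with b^2 - 4ac = D,
where reduced means |b| <= a <= c, with b >= 0 whenever |b| = a or a = c, and primitive means gcd(a, b, c) = 1.
Reduced forces 3a^2 <= |D| = 1343, so 1 <= a <= 21; b must have the parity of D, and c = (b^2 - D)/(4a) must be an integer >= a.
Enumerate a = 1..21, b in [-a, a]:
  a=1: (1, 1, 336)  [1]
  a=2: (2, -1, 168), (2, 1, 168)  [2]
  a=3: (3, -1, 112), (3, 1, 112)  [2]
  a=4: (4, -1, 84), (4, 1, 84)  [2]
  a=5: none
  a=6: (6, -5, 57), (6, -1, 56), (6, 1, 56), (6, 5, 57)  [4]
  a=7: (7, -1, 48), (7, 1, 48)  [2]
  a=8: (8, -1, 42), (8, 1, 42)  [2]
  a=9: (9, -5, 38), (9, 5, 38)  [2]
  a=10..11: none
  a=12: (12, -7, 29), (12, -1, 28), (12, 1, 28), (12, 7, 29)  [4]
  a=13: (13, -3, 26), (13, 3, 26)  [2]
  a=14: (14, -13, 27), (14, -1, 24), (14, 1, 24), (14, 13, 27)  [4]
  a=15: none
  a=16: (16, -1, 21), (16, 1, 21)  [2]
  a=17: (17, 17, 24)  [1]
  a=18: (18, -13, 21), (18, -5, 19), (18, 5, 19), (18, 13, 21)  [4]
  a=19..21: none
Total reduced forms: 1 + 2 + 2 + 2 + 4 + 2 + 2 + 2 + 4 + 2 + 4 + 2 + 1 + 4 = 34
h = 34

34


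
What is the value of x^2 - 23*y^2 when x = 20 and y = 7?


x^2 - d*y^2
= 20^2 - 23*7^2
= 400 - 1127
= -727

-727


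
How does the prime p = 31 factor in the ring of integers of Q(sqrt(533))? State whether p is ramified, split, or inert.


K = Q(sqrt(533)). Since d mod 4 = 1, disc(K) = 533.
Check p | disc: 533 mod 31 = 6.
p does not divide disc. Compute Legendre symbol (d/p):
6^((31-1)/2) mod 31 = -1
(d/p) = -1, so p is inert: (p) stays prime with e=1, f=2, g=1.
Therefore p is inert.

inert


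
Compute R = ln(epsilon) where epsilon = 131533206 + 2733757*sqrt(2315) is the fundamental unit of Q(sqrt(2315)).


epsilon = 131533206 + 2733757*sqrt(2315)
= 2.6307e+08
R = ln(2.6307e+08)
= 19.3879

19.3879


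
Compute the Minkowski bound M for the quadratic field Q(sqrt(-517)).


d = -517, d mod 4 = 3, so disc(K) = 4d = -2068; |disc(K)| = 2068
Imaginary quadratic field, so n = 2, s = r2 = 1, r1 = 0
M = (n!/n^n) * (4/pi)^s * sqrt(|disc(K)|) = (2!/2^2) * (4/pi)^1 * sqrt(2068)
= 0.5 * 1.273240 * 45.475268
= 28.9505

28.9505


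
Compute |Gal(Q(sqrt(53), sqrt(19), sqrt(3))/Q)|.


The 3 square roots of distinct primes are multiplicatively independent over Q,
so [K:Q] = 2^3 and Gal(K/Q) is isomorphic to (Z/2Z)^3.
|Gal| = 2^3 = 8

8
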